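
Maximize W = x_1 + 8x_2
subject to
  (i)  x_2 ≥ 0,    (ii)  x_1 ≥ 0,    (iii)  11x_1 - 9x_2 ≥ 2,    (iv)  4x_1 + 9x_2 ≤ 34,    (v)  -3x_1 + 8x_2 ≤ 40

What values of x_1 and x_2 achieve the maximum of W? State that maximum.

Extreme points and W = x_1 + 8x_2:
  (2/11, 0) → W = 2/11
  (17/2, 0) → W = 17/2
  (12/5, 122/45) → W = 1084/45

The optimum lies where 11x_1 - 9x_2 = 2 and 4x_1 + 9x_2 = 34.
Solving simultaneously gives x_1 = 12/5, x_2 = 122/45.

x_1 = 12/5, x_2 = 122/45, maximum W = 1084/45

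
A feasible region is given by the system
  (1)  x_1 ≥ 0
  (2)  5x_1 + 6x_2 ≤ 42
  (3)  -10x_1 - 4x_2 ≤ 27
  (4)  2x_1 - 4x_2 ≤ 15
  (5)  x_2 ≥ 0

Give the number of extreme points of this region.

4

Pairwise boundary intersections that survive every other constraint:
  (0, 7)
  (0, 0)
  (129/16, 9/32)
  (15/2, 0)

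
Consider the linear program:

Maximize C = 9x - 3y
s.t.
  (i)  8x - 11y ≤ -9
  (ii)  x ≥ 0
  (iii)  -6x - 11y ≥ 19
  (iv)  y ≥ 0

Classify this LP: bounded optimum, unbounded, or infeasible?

infeasible

The boundaries 8x - 11y = -9 and x = 0 meet at (0, 9/11), but that point violates -6x - 11y ≥ 19. Every candidate vertex is excluded by some other constraint, so the feasible region is empty.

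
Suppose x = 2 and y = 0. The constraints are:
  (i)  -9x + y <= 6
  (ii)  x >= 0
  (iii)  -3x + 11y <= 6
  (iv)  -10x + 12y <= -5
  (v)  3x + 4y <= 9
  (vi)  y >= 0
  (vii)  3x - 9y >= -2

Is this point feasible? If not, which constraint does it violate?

(i): -18 ≤ 6 ✓
(ii): 2 ≥ 0 ✓
(iii): -6 ≤ 6 ✓
(iv): -20 ≤ -5 ✓
(v): 6 ≤ 9 ✓
(vi): 0 ≥ 0 ✓
(vii): 6 ≥ -2 ✓

feasible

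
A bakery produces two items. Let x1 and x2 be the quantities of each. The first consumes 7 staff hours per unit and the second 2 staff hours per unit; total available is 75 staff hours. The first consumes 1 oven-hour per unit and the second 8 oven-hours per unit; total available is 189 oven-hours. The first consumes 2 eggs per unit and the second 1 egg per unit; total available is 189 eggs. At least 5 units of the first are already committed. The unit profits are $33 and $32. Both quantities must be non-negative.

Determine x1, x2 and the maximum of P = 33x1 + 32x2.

Extreme points and P = 33x1 + 32x2:
  (75/7, 0) → P = 2475/7
  (5, 0) → P = 165
  (5, 20) → P = 805

x1 = 5, x2 = 20, maximum P = 805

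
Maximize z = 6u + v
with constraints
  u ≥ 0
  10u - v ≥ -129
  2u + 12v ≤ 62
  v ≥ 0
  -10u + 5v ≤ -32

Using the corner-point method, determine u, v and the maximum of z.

Vertices and z = 6u + v:
  (31, 0) → z = 186
  (347/65, 278/65) → z = 472/13
  (16/5, 0) → z = 96/5

u = 31, v = 0, maximum z = 186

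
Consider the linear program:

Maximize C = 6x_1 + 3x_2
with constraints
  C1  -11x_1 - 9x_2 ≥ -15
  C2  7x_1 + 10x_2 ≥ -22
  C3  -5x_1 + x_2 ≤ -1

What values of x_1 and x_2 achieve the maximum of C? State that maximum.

Feasible corners and C = 6x_1 + 3x_2:
  (348/47, -347/47) → C = 1047/47
  (3/7, 8/7) → C = 6
  (-4/19, -39/19) → C = -141/19

x_1 = 348/47, x_2 = -347/47, maximum C = 1047/47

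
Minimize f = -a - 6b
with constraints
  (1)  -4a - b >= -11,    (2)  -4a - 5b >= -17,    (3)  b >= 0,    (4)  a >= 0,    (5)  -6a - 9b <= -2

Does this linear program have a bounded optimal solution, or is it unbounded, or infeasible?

Extreme points and f = -a - 6b:
  (19/8, 3/2) → f = -91/8
  (11/4, 0) → f = -11/4
  (0, 17/5) → f = -102/5
  (1/3, 0) → f = -1/3
  (0, 2/9) → f = -4/3
The feasible region has finitely many vertices and no improving ray; the minimum is -102/5 at (0, 17/5).

bounded optimum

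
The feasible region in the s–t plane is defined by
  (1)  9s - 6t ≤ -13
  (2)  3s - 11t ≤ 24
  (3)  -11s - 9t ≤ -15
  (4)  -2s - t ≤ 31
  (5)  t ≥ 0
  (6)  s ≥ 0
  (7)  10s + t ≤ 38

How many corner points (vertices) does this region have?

3

Pairwise boundary intersections that survive every other constraint:
  (0, 13/6)
  (215/69, 472/69)
  (0, 38)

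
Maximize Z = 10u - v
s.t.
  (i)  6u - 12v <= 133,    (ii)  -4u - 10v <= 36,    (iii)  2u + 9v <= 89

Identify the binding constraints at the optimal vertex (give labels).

Feasible corners and Z = 10u - v:
  (449/54, -187/27) → Z = 2432/27
  (755/26, 134/39) → Z = 11191/39
  (-607/8, 107/4) → Z = -1571/2

The maximum is at (755/26, 134/39). Substituting into each constraint, equality holds for (i) and (iii); the remaining constraints have slack.

(i) and (iii)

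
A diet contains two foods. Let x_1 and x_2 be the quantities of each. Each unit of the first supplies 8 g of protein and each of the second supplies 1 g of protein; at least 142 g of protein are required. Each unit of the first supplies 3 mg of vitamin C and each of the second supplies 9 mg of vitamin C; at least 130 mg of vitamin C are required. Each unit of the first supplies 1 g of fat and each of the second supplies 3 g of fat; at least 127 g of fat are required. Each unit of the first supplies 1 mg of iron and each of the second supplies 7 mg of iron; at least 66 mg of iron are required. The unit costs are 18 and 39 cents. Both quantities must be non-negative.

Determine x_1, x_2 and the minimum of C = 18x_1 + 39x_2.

x_1 = 13, x_2 = 38, minimum C = 1716

Feasible corners and C = 18x_1 + 39x_2:
  (0, 142) → C = 5538
  (127, 0) → C = 2286
  (13, 38) → C = 1716
The feasible region is unbounded (it extends along (0, 1), (1, 0)), but C strictly increases along every unbounded feasible direction, so there is no improving ray and the minimum is attained at a vertex.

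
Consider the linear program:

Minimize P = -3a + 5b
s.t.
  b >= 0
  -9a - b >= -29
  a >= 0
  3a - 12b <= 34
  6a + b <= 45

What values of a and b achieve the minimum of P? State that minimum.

a = 29/9, b = 0, minimum P = -29/3

Vertices and P = -3a + 5b:
  (29/9, 0) → P = -29/3
  (0, 0) → P = 0
  (0, 29) → P = 145

At the optimal vertex, b = 0 and -9a - b = -29.
Solving simultaneously gives a = 29/9, b = 0.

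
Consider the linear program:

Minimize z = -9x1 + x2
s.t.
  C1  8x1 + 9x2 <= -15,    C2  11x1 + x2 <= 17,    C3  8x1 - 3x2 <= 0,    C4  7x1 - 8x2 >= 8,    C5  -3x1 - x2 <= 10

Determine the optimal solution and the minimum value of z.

Feasible corners and z = -9x1 + x2:
  (-24/43, -64/43) → z = 152/43
  (-30/17, -80/17) → z = 190/17
  (-72/31, -94/31) → z = 554/31

At the optimal vertex, 8x1 - 3x2 = 0 and 7x1 - 8x2 = 8.
Solving simultaneously gives x1 = -24/43, x2 = -64/43.

x1 = -24/43, x2 = -64/43, minimum z = 152/43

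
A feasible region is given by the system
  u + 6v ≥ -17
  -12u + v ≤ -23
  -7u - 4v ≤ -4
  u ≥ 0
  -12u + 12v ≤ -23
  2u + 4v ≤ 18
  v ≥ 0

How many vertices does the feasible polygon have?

3

The feasible vertices (each the meet of two boundaries and inside every other half-plane) are:
  (23/12, 0)
  (77/18, 85/36)
  (9, 0)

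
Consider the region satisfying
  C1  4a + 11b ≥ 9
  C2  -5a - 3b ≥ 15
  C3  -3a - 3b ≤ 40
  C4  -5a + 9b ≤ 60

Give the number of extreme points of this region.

Pairwise boundary intersections that survive every other constraint:
  (-192/43, 105/43)
  (-579/91, 285/91)
  (-21/4, 15/4)

3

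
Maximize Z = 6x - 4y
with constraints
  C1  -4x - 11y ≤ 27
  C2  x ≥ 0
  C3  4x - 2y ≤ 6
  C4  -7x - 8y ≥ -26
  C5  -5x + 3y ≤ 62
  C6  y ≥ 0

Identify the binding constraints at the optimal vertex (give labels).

C3 and C6

Vertices and Z = 6x - 4y:
  (0, 13/4) → Z = -13
  (0, 0) → Z = 0
  (50/23, 31/23) → Z = 176/23
  (3/2, 0) → Z = 9

The maximum is at (3/2, 0). Substituting into each constraint, equality holds for C3 and C6; the remaining constraints have slack.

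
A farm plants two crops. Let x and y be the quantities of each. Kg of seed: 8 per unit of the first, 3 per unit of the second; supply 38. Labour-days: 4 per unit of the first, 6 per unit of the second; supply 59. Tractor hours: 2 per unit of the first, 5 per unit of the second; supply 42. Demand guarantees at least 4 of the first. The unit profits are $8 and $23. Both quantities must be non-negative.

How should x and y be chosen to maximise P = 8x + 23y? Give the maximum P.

Extreme points and P = 8x + 23y:
  (19/4, 0) → P = 38
  (4, 0) → P = 32
  (4, 2) → P = 78

At the optimal vertex, 8x + 3y = 38 and x = 4.
Solving simultaneously gives x = 4, y = 2.

x = 4, y = 2, maximum P = 78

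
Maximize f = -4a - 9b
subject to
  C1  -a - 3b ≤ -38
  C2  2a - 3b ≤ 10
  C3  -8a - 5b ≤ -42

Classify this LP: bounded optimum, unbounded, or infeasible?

bounded optimum

Extreme points and f = -4a - 9b:
  (16, 22/3) → f = -130
  (-64/19, 262/19) → f = -2102/19
The feasible region has finitely many vertices and no improving ray; the maximum is -2102/19 at (-64/19, 262/19).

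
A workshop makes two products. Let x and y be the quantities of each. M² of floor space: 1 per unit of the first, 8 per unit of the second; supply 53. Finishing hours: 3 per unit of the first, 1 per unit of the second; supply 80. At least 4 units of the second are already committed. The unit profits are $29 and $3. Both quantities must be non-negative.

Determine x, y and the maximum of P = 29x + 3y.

x = 21, y = 4, maximum P = 621

Vertices and P = 29x + 3y:
  (0, 53/8) → P = 159/8
  (0, 4) → P = 12
  (21, 4) → P = 621

The binding constraints are x + 8y = 53 and y = 4.
Solving simultaneously gives x = 21, y = 4.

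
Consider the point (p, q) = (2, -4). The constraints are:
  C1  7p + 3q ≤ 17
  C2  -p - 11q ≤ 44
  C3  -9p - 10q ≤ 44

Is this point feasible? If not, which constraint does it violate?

C1: 2 ≤ 17 ✓
C2: 42 ≤ 44 ✓
C3: 22 ≤ 44 ✓

feasible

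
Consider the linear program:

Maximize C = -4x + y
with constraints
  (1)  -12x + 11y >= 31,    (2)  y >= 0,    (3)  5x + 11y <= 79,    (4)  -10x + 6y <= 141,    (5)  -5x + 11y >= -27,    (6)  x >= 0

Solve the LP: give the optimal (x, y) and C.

x = 0, y = 79/11, maximum C = 79/11

Extreme points and C = -4x + y:
  (48/17, 1103/187) → C = -1009/187
  (0, 31/11) → C = 31/11
  (0, 79/11) → C = 79/11

The optimum lies where 5x + 11y = 79 and x = 0.
Solving simultaneously gives x = 0, y = 79/11.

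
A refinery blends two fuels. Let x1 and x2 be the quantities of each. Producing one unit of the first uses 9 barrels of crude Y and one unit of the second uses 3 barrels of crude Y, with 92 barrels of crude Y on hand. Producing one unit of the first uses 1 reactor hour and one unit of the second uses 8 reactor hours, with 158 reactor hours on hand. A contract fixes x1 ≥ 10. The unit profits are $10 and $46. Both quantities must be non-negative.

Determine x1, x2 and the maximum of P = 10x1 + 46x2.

Extreme points and P = 10x1 + 46x2:
  (92/9, 0) → P = 920/9
  (10, 0) → P = 100
  (10, 2/3) → P = 392/3

The optimum lies where 9x1 + 3x2 = 92 and x1 = 10.
Solving simultaneously gives x1 = 10, x2 = 2/3.

x1 = 10, x2 = 2/3, maximum P = 392/3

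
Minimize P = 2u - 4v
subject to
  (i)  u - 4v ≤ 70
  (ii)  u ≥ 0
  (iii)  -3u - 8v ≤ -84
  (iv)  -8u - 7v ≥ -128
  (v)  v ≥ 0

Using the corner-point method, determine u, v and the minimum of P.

u = 0, v = 128/7, minimum P = -512/7

Corner points and P = 2u - 4v:
  (0, 21/2) → P = -42
  (0, 128/7) → P = -512/7
  (436/43, 288/43) → P = -280/43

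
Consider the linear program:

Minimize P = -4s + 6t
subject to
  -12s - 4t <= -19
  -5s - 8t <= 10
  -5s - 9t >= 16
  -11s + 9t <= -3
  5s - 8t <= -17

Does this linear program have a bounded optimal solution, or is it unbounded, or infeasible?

infeasible

The boundaries -5s - 8t = 10 and -5s - 9t = 16 meet at (38/5, -6), but that point violates 5s - 8t ≤ -17. Every candidate vertex is excluded by some other constraint, so the feasible region is empty.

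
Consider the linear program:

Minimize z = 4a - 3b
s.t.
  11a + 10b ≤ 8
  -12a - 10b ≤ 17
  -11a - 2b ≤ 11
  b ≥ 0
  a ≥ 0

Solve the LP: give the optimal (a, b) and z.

Extreme points and z = 4a - 3b:
  (8/11, 0) → z = 32/11
  (0, 4/5) → z = -12/5
  (0, 0) → z = 0

At the optimal vertex, 11a + 10b = 8 and a = 0.
Solving simultaneously gives a = 0, b = 4/5.

a = 0, b = 4/5, minimum z = -12/5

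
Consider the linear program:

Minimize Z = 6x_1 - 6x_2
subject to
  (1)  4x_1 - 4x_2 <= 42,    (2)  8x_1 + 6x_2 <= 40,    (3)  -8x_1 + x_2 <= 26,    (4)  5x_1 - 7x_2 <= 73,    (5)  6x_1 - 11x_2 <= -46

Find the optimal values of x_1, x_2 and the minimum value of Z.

Extreme points and Z = 6x_1 - 6x_2:
  (-29/14, 66/7) → Z = -69
  (41/31, 152/31) → Z = -666/31
  (-120/41, 106/41) → Z = -1356/41

The optimum lies where 8x_1 + 6x_2 = 40 and -8x_1 + x_2 = 26.
Solving simultaneously gives x_1 = -29/14, x_2 = 66/7.

x_1 = -29/14, x_2 = 66/7, minimum Z = -69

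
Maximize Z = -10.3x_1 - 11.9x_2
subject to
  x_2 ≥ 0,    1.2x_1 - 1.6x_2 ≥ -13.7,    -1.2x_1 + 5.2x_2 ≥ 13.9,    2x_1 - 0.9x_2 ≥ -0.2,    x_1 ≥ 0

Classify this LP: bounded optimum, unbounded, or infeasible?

Extreme points and Z = -10.3x_1 - 11.9x_2:
  (1201/212, 679/53) → Z = -446907/2120
  (1147/932, 689/233) → Z = -89221/1864
The feasible region has finitely many vertices and no improving ray; the maximum is -89221/1864 at (1147/932, 689/233).

bounded optimum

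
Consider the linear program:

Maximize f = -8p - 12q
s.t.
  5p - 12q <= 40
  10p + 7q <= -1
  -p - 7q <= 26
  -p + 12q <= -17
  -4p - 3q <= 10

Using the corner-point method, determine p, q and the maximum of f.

p = 0, q = -10/3, maximum f = 40

Feasible corners and f = -8p - 12q:
  (268/155, -81/31) → f = 2716/155
  (0, -10/3) → f = 40
  (107/127, -171/127) → f = 1196/127
  (-23/17, -26/17) → f = 496/17

The optimum lies where 5p - 12q = 40 and -4p - 3q = 10.
Solving simultaneously gives p = 0, q = -10/3.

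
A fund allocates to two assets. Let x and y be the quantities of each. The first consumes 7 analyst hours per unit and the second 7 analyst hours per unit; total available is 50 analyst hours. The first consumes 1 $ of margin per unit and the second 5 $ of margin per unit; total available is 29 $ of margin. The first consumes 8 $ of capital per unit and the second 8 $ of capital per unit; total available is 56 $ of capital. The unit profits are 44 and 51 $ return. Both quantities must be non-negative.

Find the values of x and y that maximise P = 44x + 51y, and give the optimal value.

Corner points and P = 44x + 51y:
  (0, 0) → P = 0
  (0, 29/5) → P = 1479/5
  (7, 0) → P = 308
  (3/2, 11/2) → P = 693/2

The optimum lies where x + 5y = 29 and 8x + 8y = 56.
Solving simultaneously gives x = 3/2, y = 11/2.

x = 3/2, y = 11/2, maximum P = 693/2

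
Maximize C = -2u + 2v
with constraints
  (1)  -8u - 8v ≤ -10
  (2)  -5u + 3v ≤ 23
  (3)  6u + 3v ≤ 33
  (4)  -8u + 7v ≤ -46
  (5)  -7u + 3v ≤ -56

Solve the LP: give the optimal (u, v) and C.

u = 89/13, v = -35/13, maximum C = -248/13

Feasible corners and C = -2u + 2v:
  (39/4, -17/2) → C = -73/2
  (239/40, -189/40) → C = -107/5
  (89/13, -35/13) → C = -248/13

The binding constraints are 6u + 3v = 33 and -7u + 3v = -56.
Solving simultaneously gives u = 89/13, v = -35/13.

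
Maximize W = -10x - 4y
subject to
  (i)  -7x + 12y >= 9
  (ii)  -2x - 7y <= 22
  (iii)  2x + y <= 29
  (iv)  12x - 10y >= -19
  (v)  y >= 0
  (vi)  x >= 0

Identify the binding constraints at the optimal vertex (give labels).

(i) and (vi)

Corner points and W = -10x - 4y:
  (339/31, 221/31) → W = -4274/31
  (0, 3/4) → W = -3
  (271/32, 193/16) → W = -2127/16
  (0, 19/10) → W = -38/5

The maximum is at (0, 3/4). Substituting into each constraint, equality holds for (i) and (vi); the remaining constraints have slack.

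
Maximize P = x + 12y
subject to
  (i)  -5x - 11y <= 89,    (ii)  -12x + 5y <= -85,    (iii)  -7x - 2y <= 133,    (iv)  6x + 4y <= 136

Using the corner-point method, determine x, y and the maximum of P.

Extreme points and P = x + 12y:
  (490/157, -1493/157) → P = -17426/157
  (926/23, -607/23) → P = -6358/23
  (170/13, 187/13) → P = 2414/13

The binding constraints are -12x + 5y = -85 and 6x + 4y = 136.
Solving simultaneously gives x = 170/13, y = 187/13.

x = 170/13, y = 187/13, maximum P = 2414/13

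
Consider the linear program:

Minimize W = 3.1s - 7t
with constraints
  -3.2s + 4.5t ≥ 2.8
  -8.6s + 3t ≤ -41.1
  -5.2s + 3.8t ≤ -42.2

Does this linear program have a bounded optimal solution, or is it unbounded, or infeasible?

unbounded

From the feasible point (10027/562, 3740/281), moving in the direction (3.8, 5.2) keeps every constraint satisfied while W decreases without bound.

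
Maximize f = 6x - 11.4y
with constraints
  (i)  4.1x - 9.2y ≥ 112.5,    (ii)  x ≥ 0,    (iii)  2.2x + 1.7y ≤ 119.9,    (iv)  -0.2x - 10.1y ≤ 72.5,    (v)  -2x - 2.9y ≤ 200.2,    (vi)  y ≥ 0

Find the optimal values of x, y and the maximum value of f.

Feasible corners and f = 6x - 11.4y:
  (129433/2721, 24409/2721) → f = 830559/4535
  (1125/41, 0) → f = 6750/41
  (109/2, 0) → f = 327

The optimum lies where 2.2x + 1.7y = 119.9 and y = 0.
Solving simultaneously gives x = 109/2, y = 0.

x = 54.5, y = 0, maximum f = 327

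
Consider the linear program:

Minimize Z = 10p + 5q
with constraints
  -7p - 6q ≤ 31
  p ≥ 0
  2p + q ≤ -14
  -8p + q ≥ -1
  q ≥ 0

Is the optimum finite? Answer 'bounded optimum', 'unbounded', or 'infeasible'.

infeasible

The boundaries -7p - 6q = 31 and 2p + q = -14 meet at (-53/5, 36/5), but that point violates p ≥ 0. Every candidate vertex is excluded by some other constraint, so the feasible region is empty.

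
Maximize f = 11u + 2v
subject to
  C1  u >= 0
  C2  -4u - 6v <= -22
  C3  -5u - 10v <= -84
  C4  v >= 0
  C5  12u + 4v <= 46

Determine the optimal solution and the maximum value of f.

u = 31/25, v = 389/50, maximum f = 146/5

Feasible corners and f = 11u + 2v:
  (0, 42/5) → f = 84/5
  (0, 23/2) → f = 23
  (31/25, 389/50) → f = 146/5

The optimum lies where -5u - 10v = -84 and 12u + 4v = 46.
Solving simultaneously gives u = 31/25, v = 389/50.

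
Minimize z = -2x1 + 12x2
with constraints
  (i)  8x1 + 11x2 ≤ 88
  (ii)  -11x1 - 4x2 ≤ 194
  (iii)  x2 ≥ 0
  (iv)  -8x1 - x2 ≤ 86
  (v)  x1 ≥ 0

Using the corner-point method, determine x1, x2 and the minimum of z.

x1 = 11, x2 = 0, minimum z = -22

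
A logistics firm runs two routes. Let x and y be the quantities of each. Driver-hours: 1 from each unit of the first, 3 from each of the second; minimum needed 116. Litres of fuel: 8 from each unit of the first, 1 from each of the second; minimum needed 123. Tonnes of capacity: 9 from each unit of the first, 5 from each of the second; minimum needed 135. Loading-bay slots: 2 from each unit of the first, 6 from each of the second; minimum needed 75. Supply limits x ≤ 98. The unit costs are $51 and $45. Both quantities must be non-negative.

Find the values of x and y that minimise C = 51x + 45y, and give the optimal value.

x = 11, y = 35, minimum C = 2136

Vertices and C = 51x + 45y:
  (0, 123) → C = 5535
  (11, 35) → C = 2136
  (98, 6) → C = 5268
The feasible region is unbounded (it extends along (0, 1)), but C strictly increases along every unbounded feasible direction, so there is no improving ray and the minimum is attained at a vertex.

At the optimal vertex, x + 3y = 116 and 8x + y = 123.
Solving simultaneously gives x = 11, y = 35.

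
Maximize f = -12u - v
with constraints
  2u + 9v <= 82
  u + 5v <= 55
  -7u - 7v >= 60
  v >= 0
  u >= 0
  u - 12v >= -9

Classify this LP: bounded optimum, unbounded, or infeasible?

The boundaries 2u + 9v = 82 and v = 0 meet at (41, 0), but that point violates -7u - 7v ≥ 60. Every candidate vertex is excluded by some other constraint, so the feasible region is empty.

infeasible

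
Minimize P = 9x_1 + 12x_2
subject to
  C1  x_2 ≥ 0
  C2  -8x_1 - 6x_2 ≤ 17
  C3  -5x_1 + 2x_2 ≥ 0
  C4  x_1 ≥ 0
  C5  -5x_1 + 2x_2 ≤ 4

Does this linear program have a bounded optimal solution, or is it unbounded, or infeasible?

Extreme points and P = 9x_1 + 12x_2:
  (0, 0) → P = 0
  (0, 2) → P = 24
The feasible region has finitely many vertices and no improving ray; the minimum is 0 at (0, 0).

bounded optimum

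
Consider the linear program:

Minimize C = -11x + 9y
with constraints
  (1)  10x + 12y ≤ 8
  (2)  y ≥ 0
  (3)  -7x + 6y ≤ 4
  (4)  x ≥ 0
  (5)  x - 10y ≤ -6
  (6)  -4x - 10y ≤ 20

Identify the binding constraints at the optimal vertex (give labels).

(1) and (5)

Feasible corners and C = -11x + 9y:
  (0, 2/3) → C = 6
  (1/14, 17/28) → C = 131/28
  (0, 3/5) → C = 27/5

The minimum is at (1/14, 17/28). Substituting into each constraint, equality holds for (1) and (5); the remaining constraints have slack.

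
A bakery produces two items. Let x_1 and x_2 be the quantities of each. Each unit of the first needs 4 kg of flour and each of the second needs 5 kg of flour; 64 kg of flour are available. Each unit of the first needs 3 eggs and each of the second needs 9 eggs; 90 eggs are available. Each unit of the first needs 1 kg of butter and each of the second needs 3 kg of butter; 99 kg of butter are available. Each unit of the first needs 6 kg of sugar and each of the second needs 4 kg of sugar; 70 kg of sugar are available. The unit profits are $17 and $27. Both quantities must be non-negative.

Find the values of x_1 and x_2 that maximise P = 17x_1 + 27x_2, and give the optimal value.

The optimum lies where 4x_1 + 5x_2 = 64 and 3x_1 + 9x_2 = 90.
Solving simultaneously gives x_1 = 6, x_2 = 8.

x_1 = 6, x_2 = 8, maximum P = 318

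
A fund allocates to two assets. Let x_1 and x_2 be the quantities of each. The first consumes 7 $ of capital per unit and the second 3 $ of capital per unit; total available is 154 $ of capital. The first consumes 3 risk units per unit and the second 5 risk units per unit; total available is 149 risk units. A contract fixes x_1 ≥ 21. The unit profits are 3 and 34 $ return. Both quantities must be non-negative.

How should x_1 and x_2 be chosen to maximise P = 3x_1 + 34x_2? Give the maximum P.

x_1 = 21, x_2 = 7/3, maximum P = 427/3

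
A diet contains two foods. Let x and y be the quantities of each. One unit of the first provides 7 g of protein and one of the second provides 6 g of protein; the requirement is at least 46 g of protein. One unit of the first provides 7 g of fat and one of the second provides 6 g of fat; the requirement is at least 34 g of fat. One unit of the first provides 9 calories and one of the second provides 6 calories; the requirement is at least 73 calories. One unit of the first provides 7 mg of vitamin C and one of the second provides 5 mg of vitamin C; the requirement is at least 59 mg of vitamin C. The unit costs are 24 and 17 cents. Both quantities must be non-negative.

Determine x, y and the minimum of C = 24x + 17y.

x = 11/3, y = 20/3, minimum C = 604/3

Extreme points and C = 24x + 17y:
  (0, 73/6) → C = 1241/6
  (59/7, 0) → C = 1416/7
  (11/3, 20/3) → C = 604/3
The feasible region is unbounded (it extends along (0, 1), (1, 0)), but C strictly increases along every unbounded feasible direction, so there is no improving ray and the minimum is attained at a vertex.

At the optimal vertex, 9x + 6y = 73 and 7x + 5y = 59.
Solving simultaneously gives x = 11/3, y = 20/3.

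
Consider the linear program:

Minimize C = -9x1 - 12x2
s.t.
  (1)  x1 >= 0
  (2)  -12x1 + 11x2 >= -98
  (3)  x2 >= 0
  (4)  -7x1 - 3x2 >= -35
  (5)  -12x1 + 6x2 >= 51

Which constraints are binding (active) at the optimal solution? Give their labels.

Corner points and C = -9x1 - 12x2:
  (0, 35/3) → C = -140
  (0, 17/2) → C = -102
  (19/26, 259/26) → C = -3279/26

The minimum is at (0, 35/3). Substituting into each constraint, equality holds for (1) and (4); the remaining constraints have slack.

(1) and (4)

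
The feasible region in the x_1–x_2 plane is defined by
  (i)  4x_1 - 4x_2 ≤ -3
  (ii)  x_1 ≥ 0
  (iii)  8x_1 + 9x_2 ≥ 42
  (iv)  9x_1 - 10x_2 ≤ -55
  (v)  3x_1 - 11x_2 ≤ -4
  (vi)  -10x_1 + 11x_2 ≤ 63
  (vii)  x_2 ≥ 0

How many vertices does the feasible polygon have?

4

Pairwise boundary intersections that survive every other constraint:
  (95/2, 193/4)
  (219/4, 111/2)
  (0, 11/2)
  (0, 63/11)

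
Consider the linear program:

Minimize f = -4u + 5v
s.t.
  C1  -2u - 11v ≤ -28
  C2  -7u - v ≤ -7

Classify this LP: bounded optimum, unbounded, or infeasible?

From the feasible point (49/75, 182/75), moving in the direction (11, -2) keeps every constraint satisfied while f decreases without bound.

unbounded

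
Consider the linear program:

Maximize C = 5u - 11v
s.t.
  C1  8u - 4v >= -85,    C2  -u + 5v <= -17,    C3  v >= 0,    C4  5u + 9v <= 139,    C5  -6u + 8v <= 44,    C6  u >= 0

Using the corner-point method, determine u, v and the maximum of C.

u = 139/5, v = 0, maximum C = 139

Extreme points and C = 5u - 11v:
  (17, 0) → C = 85
  (424/17, 27/17) → C = 1823/17
  (139/5, 0) → C = 139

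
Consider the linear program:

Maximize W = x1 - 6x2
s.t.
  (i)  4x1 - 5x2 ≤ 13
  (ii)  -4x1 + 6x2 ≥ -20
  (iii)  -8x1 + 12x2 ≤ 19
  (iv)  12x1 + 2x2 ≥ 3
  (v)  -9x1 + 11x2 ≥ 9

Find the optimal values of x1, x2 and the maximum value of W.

The optimum lies where 12x1 + 2x2 = 3 and -9x1 + 11x2 = 9.
Solving simultaneously gives x1 = 1/10, x2 = 9/10.

x1 = 1/10, x2 = 9/10, maximum W = -53/10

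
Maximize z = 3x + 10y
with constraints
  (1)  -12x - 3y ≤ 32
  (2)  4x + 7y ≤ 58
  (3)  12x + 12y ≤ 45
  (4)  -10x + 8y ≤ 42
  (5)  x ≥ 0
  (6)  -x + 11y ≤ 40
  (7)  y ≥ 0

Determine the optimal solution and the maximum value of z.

x = 5/48, y = 175/48, maximum z = 1765/48

At the optimal vertex, 12x + 12y = 45 and -x + 11y = 40.
Solving simultaneously gives x = 5/48, y = 175/48.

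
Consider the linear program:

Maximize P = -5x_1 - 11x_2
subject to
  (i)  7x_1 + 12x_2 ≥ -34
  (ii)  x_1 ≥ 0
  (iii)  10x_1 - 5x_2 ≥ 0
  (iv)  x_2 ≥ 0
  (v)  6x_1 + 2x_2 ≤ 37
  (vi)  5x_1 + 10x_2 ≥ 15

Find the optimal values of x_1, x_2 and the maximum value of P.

x_1 = 3, x_2 = 0, maximum P = -15

Extreme points and P = -5x_1 - 11x_2:
  (37/10, 37/5) → P = -999/10
  (3/5, 6/5) → P = -81/5
  (37/6, 0) → P = -185/6
  (3, 0) → P = -15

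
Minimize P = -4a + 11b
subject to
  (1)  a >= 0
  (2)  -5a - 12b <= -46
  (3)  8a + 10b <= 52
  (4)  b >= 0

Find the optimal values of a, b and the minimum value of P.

Vertices and P = -4a + 11b:
  (0, 23/6) → P = 253/6
  (0, 26/5) → P = 286/5
  (82/23, 54/23) → P = 266/23

a = 82/23, b = 54/23, minimum P = 266/23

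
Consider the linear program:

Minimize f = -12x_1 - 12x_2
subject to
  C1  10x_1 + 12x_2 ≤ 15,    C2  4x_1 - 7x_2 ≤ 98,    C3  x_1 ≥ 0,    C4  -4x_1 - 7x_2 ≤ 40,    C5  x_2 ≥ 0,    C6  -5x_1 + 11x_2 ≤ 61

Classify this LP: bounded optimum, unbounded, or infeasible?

Feasible corners and f = -12x_1 - 12x_2:
  (0, 5/4) → f = -15
  (3/2, 0) → f = -18
  (0, 0) → f = 0
The feasible region has finitely many vertices and no improving ray; the minimum is -18 at (3/2, 0).

bounded optimum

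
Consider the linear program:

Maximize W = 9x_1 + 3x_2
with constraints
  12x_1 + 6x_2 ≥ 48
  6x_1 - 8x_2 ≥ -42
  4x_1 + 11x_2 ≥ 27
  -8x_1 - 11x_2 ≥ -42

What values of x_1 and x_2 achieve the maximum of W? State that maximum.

x_1 = 15/4, x_2 = 12/11, maximum W = 1629/44

Corner points and W = 9x_1 + 3x_2:
  (61/18, 11/9) → W = 205/6
  (23/7, 10/7) → W = 237/7
  (15/4, 12/11) → W = 1629/44

The optimum lies where 4x_1 + 11x_2 = 27 and -8x_1 - 11x_2 = -42.
Solving simultaneously gives x_1 = 15/4, x_2 = 12/11.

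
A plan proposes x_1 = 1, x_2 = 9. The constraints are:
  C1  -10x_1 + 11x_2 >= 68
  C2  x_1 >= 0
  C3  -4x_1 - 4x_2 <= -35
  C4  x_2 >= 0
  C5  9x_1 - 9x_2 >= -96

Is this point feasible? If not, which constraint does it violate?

feasible

C1: 89 ≥ 68 ✓
C2: 1 ≥ 0 ✓
C3: -40 ≤ -35 ✓
C4: 9 ≥ 0 ✓
C5: -72 ≥ -96 ✓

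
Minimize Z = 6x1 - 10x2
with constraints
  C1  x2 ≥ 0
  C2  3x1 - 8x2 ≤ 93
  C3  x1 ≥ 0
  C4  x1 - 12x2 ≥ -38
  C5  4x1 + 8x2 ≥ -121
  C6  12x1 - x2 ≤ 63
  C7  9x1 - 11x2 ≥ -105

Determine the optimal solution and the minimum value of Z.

x1 = 0, x2 = 19/6, minimum Z = -95/3

Feasible corners and Z = 6x1 - 10x2:
  (0, 0) → Z = 0
  (21/4, 0) → Z = 63/2
  (0, 19/6) → Z = -95/3
  (794/143, 519/143) → Z = -426/143

At the optimal vertex, x1 = 0 and x1 - 12x2 = -38.
Solving simultaneously gives x1 = 0, x2 = 19/6.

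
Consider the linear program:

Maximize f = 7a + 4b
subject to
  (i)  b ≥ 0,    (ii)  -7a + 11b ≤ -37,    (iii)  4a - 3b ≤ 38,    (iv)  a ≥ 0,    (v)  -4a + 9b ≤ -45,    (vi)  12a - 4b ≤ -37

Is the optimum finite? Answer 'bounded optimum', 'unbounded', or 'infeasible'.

infeasible

The boundaries -4a + 9b = -45 and 12a - 4b = -37 meet at (-513/92, -172/23), but that point violates b ≥ 0. Every candidate vertex is excluded by some other constraint, so the feasible region is empty.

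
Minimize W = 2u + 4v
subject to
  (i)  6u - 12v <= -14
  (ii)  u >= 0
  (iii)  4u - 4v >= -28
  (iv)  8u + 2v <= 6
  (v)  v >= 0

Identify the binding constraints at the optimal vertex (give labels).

(i) and (ii)

Feasible corners and W = 2u + 4v:
  (0, 7/6) → W = 14/3
  (11/27, 37/27) → W = 170/27
  (0, 3) → W = 12

The minimum is at (0, 7/6). Substituting into each constraint, equality holds for (i) and (ii); the remaining constraints have slack.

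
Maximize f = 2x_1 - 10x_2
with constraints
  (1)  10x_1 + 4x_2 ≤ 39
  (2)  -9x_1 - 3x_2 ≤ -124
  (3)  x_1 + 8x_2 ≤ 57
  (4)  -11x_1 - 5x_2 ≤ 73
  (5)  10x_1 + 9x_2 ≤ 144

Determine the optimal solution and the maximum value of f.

Vertices and f = 2x_1 - 10x_2:
  (379/6, -889/6) → f = 1608
  (487/6, -1159/6) → f = 2094
  (839/12, -2021/12) → f = 1824

At the optimal vertex, 10x_1 + 4x_2 = 39 and -11x_1 - 5x_2 = 73.
Solving simultaneously gives x_1 = 487/6, x_2 = -1159/6.

x_1 = 487/6, x_2 = -1159/6, maximum f = 2094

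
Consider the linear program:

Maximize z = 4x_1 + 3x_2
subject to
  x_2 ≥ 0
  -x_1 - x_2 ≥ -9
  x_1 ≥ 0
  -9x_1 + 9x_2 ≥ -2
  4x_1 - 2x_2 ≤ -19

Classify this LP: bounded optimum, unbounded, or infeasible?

infeasible

The boundaries x_2 = 0 and x_1 = 0 meet at (0, 0), but that point violates 4x_1 - 2x_2 ≤ -19. Every candidate vertex is excluded by some other constraint, so the feasible region is empty.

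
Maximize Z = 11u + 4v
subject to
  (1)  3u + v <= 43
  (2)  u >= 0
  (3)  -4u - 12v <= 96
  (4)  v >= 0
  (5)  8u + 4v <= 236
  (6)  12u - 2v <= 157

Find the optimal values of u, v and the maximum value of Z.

u = 0, v = 43, maximum Z = 172

Vertices and Z = 11u + 4v:
  (0, 43) → Z = 172
  (27/2, 5/2) → Z = 317/2
  (0, 0) → Z = 0
  (157/12, 0) → Z = 1727/12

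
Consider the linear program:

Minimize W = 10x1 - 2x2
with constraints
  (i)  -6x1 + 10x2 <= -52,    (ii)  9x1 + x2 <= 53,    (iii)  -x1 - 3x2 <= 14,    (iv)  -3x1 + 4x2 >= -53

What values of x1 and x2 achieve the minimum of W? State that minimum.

Extreme points and W = 10x1 - 2x2:
  (97/16, -25/16) → W = 255/4
  (4/7, -34/7) → W = 108/7
  (173/26, -179/26) → W = 1044/13

x1 = 4/7, x2 = -34/7, minimum W = 108/7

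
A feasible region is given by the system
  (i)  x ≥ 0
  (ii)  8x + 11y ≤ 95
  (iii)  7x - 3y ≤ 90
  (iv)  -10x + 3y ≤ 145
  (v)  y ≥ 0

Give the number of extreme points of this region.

Of the 10 pairwise boundary intersections, those satisfying every inequality are:
  (0, 95/11)
  (0, 0)
  (95/8, 0)

3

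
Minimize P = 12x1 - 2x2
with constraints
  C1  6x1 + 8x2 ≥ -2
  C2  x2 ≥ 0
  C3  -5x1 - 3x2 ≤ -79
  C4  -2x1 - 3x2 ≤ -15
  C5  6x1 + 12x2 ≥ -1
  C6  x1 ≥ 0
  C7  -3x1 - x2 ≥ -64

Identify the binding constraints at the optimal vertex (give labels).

C6 and C7

Corner points and P = 12x1 - 2x2:
  (79/5, 0) → P = 948/5
  (64/3, 0) → P = 256
  (0, 79/3) → P = -158/3
  (0, 64) → P = -128

The minimum is at (0, 64). Substituting into each constraint, equality holds for C6 and C7; the remaining constraints have slack.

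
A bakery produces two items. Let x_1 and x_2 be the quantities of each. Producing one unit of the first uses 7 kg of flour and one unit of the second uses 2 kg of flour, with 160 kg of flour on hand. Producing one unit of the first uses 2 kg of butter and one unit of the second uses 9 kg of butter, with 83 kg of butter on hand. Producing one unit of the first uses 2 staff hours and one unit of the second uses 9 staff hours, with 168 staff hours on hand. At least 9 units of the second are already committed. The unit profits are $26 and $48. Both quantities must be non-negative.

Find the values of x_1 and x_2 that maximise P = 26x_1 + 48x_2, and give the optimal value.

Vertices and P = 26x_1 + 48x_2:
  (0, 83/9) → P = 1328/3
  (0, 9) → P = 432
  (1, 9) → P = 458

The binding constraints are 2x_1 + 9x_2 = 83 and x_2 = 9.
Solving simultaneously gives x_1 = 1, x_2 = 9.

x_1 = 1, x_2 = 9, maximum P = 458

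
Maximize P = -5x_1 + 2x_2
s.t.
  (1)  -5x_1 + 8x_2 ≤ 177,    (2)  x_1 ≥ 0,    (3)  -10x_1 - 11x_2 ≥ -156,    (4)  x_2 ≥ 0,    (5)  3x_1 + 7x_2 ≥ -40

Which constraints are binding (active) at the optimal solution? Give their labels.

Corner points and P = -5x_1 + 2x_2:
  (0, 156/11) → P = 312/11
  (0, 0) → P = 0
  (78/5, 0) → P = -78

The maximum is at (0, 156/11). Substituting into each constraint, equality holds for (2) and (3); the remaining constraints have slack.

(2) and (3)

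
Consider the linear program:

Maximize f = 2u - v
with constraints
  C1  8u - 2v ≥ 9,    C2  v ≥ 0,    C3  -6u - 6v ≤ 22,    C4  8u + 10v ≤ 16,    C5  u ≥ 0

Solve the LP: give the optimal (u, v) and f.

u = 2, v = 0, maximum f = 4

Feasible corners and f = 2u - v:
  (9/8, 0) → f = 9/4
  (61/48, 7/12) → f = 47/24
  (2, 0) → f = 4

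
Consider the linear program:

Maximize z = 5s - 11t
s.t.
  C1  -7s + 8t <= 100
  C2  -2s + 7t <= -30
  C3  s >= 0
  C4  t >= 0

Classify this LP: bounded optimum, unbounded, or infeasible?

unbounded

From the feasible point (15, 0), moving in the direction (7, 2) keeps every constraint satisfied while z increases without bound.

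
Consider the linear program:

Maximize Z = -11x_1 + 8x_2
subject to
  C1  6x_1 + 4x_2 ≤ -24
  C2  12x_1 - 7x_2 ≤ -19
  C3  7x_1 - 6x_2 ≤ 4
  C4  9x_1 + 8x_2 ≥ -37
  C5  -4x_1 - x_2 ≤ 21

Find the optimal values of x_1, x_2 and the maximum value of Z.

Feasible corners and Z = -11x_1 + 8x_2:
  (-11/3, -1/2) → Z = 109/3
  (-6, 3) → Z = 90
  (-131/23, 41/23) → Z = 1769/23

At the optimal vertex, 6x_1 + 4x_2 = -24 and -4x_1 - x_2 = 21.
Solving simultaneously gives x_1 = -6, x_2 = 3.

x_1 = -6, x_2 = 3, maximum Z = 90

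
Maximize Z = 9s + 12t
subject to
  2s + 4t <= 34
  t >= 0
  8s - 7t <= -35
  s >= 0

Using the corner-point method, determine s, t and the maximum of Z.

s = 49/23, t = 171/23, maximum Z = 2493/23

Feasible corners and Z = 9s + 12t:
  (49/23, 171/23) → Z = 2493/23
  (0, 17/2) → Z = 102
  (0, 5) → Z = 60

The optimum lies where 2s + 4t = 34 and 8s - 7t = -35.
Solving simultaneously gives s = 49/23, t = 171/23.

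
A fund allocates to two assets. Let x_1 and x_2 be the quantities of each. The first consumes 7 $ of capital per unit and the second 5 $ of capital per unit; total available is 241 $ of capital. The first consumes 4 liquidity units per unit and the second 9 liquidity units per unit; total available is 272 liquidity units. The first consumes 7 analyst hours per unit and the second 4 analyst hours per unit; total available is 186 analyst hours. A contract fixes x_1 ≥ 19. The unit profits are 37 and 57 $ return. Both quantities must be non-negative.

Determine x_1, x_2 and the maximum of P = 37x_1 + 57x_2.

Vertices and P = 37x_1 + 57x_2:
  (186/7, 0) → P = 6882/7
  (19, 0) → P = 703
  (19, 53/4) → P = 5833/4

The optimum lies where 7x_1 + 4x_2 = 186 and x_1 = 19.
Solving simultaneously gives x_1 = 19, x_2 = 53/4.

x_1 = 19, x_2 = 53/4, maximum P = 5833/4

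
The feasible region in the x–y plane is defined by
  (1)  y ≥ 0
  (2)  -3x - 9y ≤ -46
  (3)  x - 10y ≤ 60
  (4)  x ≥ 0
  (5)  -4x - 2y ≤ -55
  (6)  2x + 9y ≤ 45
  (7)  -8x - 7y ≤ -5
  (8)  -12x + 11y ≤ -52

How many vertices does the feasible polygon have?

The feasible vertices (each the meet of two boundaries and inside every other half-plane) are:
  (46/3, 0)
  (45/2, 0)
  (403/30, 19/30)
  (405/32, 35/16)

4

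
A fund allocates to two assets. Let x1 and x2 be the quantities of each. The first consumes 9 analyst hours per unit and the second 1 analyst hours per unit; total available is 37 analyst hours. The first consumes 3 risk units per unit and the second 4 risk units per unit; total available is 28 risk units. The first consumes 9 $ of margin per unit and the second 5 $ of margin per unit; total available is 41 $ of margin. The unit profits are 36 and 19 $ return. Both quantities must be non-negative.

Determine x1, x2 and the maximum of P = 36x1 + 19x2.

x1 = 4, x2 = 1, maximum P = 163

Extreme points and P = 36x1 + 19x2:
  (0, 0) → P = 0
  (0, 7) → P = 133
  (37/9, 0) → P = 148
  (4, 1) → P = 163
  (8/7, 43/7) → P = 1105/7

The binding constraints are 9x1 + x2 = 37 and 9x1 + 5x2 = 41.
Solving simultaneously gives x1 = 4, x2 = 1.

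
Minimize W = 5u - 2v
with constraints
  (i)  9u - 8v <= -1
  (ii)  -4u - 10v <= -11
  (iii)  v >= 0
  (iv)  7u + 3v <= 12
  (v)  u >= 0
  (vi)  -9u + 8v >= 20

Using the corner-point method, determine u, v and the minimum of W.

Corner points and W = 5u - 2v:
  (0, 4) → W = -8
  (36/83, 248/83) → W = -316/83
  (0, 5/2) → W = -5

The optimum lies where 7u + 3v = 12 and u = 0.
Solving simultaneously gives u = 0, v = 4.

u = 0, v = 4, minimum W = -8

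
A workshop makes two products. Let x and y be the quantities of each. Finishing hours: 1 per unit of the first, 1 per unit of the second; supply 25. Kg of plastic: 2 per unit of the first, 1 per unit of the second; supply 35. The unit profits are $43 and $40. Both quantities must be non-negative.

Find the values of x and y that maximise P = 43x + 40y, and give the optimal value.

Extreme points and P = 43x + 40y:
  (0, 0) → P = 0
  (0, 25) → P = 1000
  (35/2, 0) → P = 1505/2
  (10, 15) → P = 1030

The optimum lies where x + y = 25 and 2x + y = 35.
Solving simultaneously gives x = 10, y = 15.

x = 10, y = 15, maximum P = 1030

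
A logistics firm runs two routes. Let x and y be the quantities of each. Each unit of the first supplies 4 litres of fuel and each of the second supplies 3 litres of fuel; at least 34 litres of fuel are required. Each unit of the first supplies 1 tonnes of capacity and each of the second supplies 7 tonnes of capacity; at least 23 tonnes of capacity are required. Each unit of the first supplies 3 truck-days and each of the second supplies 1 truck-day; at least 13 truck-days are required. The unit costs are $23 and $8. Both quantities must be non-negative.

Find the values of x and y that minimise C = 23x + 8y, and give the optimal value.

Vertices and C = 23x + 8y:
  (0, 13) → C = 104
  (23, 0) → C = 529
  (169/25, 58/25) → C = 4351/25
  (1, 10) → C = 103
The feasible region is unbounded (it extends along (0, 1), (1, 0)), but C strictly increases along every unbounded feasible direction, so there is no improving ray and the minimum is attained at a vertex.

The binding constraints are 4x + 3y = 34 and 3x + y = 13.
Solving simultaneously gives x = 1, y = 10.

x = 1, y = 10, minimum C = 103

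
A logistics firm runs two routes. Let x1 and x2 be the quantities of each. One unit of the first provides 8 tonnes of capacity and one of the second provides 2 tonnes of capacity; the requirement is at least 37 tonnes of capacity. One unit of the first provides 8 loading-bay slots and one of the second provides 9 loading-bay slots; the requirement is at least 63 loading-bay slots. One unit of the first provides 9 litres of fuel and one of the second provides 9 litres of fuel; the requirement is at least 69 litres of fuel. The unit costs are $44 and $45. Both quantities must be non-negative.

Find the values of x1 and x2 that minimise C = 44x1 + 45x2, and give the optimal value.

Vertices and C = 44x1 + 45x2:
  (0, 37/2) → C = 1665/2
  (63/8, 0) → C = 693/2
  (65/18, 73/18) → C = 6145/18
  (6, 5/3) → C = 339
The feasible region is unbounded (it extends along (0, 1), (1, 0)), but C strictly increases along every unbounded feasible direction, so there is no improving ray and the minimum is attained at a vertex.

x1 = 6, x2 = 5/3, minimum C = 339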